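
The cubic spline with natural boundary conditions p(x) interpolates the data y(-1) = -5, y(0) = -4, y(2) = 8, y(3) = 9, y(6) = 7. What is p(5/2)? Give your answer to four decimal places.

8.9850

Let m_i = p''(x_i). Step sizes h_i = 1, 2, 1, 3; slopes of the chords Δ_i = (y_(i+1) - y_i)/h_i = 1, 6, 1, -2/3.
  1·m_0 + 6·m_1 + 2·m_2 = 6(Δ_1 - Δ_0) = 30
  2·m_1 + 6·m_2 + 1·m_3 = 6(Δ_2 - Δ_1) = -30
  1·m_2 + 8·m_3 + 3·m_4 = 6(Δ_3 - Δ_2) = -10
Natural end conditions: m_0 = m_4 = 0.
Solving the tridiagonal system: m_0 = 0, m_1 = 187/25, m_2 = -186/25, m_3 = -8/25, m_4 = 0.
On [2, 3], p(x) = 8 + 53/15·(x - 2) - 93/25·(x - 2)² + 89/75·(x - 2)³.
With (x - 2) = 1/2: p(5/2) = 1797/200.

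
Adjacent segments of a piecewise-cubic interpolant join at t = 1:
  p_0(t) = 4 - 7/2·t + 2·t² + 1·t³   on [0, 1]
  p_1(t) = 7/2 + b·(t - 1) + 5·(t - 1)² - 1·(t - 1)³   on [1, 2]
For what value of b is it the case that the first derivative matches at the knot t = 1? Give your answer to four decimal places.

p_0'(t) = -7/2 + 4·t + 3·t², so p_0'(1) = 7/2. On the right, p_1'(1) = b, so b = 7/2.

3.5000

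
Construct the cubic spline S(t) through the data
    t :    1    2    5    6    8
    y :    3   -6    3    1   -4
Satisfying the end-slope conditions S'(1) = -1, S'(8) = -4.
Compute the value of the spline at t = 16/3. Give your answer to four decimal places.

With σ_i denoting the second derivative at x_i, h_i = 1, 3, 1, 2, and Δ_i = (y_(i+1) − y_i)/h_i = -9, 3, -2, -5/2:
  1·σ_0 + 8·σ_1 + 3·σ_2 = 6(Δ_1 - Δ_0) = 72
  3·σ_1 + 8·σ_2 + 1·σ_3 = 6(Δ_2 - Δ_1) = -30
  1·σ_2 + 6·σ_3 + 2·σ_4 = 6(Δ_3 - Δ_2) = -3
Clamped end conditions give two more equations: 2h_0·σ_0 + h_0·σ_1 = 6(Δ_0 - S'(1)) = -48 and h_3·σ_3 + 2h_3·σ_4 = 6(S'(8) - Δ_3) = -9.
Solving: σ_0 = -3573/110, σ_1 = 933/55, σ_2 = -229/22, σ_3 = 131/55, σ_4 = -757/220.
On [5, 6], S(t) = 3 + 59/55·(t - 5) - 229/44·(t - 5)² + 469/220·(t - 5)³.
With (t - 5) = 1/3: S(16/3) = 8489/2970.

2.8582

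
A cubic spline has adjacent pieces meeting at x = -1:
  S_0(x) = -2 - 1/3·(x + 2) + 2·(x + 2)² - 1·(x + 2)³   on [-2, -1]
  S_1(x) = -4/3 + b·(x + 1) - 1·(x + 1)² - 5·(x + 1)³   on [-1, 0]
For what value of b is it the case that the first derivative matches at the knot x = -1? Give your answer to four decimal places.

S_0'(x) = -1/3 + 4·(x + 2) - 3·(x + 2)², so S_0'(-1) = 2/3. On the right, S_1'(-1) = b, so b = 2/3.

0.6667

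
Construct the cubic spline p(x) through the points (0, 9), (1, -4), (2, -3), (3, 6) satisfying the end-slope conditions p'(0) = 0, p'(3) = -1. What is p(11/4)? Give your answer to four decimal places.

5.2344

Put M_i = p'' at the i-th knot. Here h = (1, 1, 1) and Δ = (-13, 1, 9), so the interior equations h_(i-1)·M_(i-1) + 2(h_(i-1)+h_i)·M_i + h_i·M_(i+1) = 6(Δ_i − Δ_(i-1)) read
  1·M_0 + 4·M_1 + 1·M_2 = 6(Δ_1 - Δ_0) = 84
  1·M_1 + 4·M_2 + 1·M_3 = 6(Δ_2 - Δ_1) = 48
Clamped end conditions give two more equations: 2h_0·M_0 + h_0·M_1 = 6(Δ_0 - p'(0)) = -78 and h_2·M_2 + 2h_2·M_3 = 6(p'(3) - Δ_2) = -60.
Forward elimination and back-substitution give M_0 = -164/3, M_1 = 94/3, M_2 = 40/3, M_3 = -110/3.
On [2, 3], p(x) = -3 + 32/3·(x - 2) + 20/3·(x - 2)² - 25/3·(x - 2)³.
With (x - 2) = 3/4: p(11/4) = 335/64.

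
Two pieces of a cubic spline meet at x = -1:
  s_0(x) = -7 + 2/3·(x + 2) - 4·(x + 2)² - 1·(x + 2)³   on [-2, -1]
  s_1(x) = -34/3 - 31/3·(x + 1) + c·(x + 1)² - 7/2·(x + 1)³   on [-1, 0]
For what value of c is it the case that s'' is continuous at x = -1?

-7

s_0''(x) = -8 - 6·(x + 2), so s_0''(-1) = -14. On the right, s_1''(-1) = 2c, so c = -7.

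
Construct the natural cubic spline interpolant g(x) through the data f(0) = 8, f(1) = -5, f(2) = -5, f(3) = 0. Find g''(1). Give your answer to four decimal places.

18.8000

Write m_i for g''(x_i). With h_i = 1, 1, 1 and divided differences Δ_i = -13, 0, 5, the continuity of g' gives the tridiagonal system
  1·m_0 + 4·m_1 + 1·m_2 = 6(Δ_1 - Δ_0) = 78
  1·m_1 + 4·m_2 + 1·m_3 = 6(Δ_2 - Δ_1) = 30
Natural end conditions: m_0 = m_3 = 0.
Forward elimination and back-substitution give m_0 = 0, m_1 = 94/5, m_2 = 14/5, m_3 = 0.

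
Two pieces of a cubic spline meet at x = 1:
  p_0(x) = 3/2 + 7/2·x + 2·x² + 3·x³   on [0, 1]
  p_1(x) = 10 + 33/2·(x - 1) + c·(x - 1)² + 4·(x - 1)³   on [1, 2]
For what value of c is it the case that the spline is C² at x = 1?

p_0''(x) = 4 + 18·x, so p_0''(1) = 22. On the right, p_1''(1) = 2c, so c = 11.

11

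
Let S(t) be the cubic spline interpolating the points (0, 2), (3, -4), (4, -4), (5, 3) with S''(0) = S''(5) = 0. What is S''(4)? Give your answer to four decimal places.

Let m_i = S''(x_i). Step sizes h_i = 3, 1, 1; slopes of the chords Δ_i = (y_(i+1) - y_i)/h_i = -2, 0, 7.
  3·m_0 + 8·m_1 + 1·m_2 = 6(Δ_1 - Δ_0) = 12
  1·m_1 + 4·m_2 + 1·m_3 = 6(Δ_2 - Δ_1) = 42
Natural end conditions: m_0 = m_3 = 0.
Solving the tridiagonal system: m_0 = 0, m_1 = 6/31, m_2 = 324/31, m_3 = 0.

10.4516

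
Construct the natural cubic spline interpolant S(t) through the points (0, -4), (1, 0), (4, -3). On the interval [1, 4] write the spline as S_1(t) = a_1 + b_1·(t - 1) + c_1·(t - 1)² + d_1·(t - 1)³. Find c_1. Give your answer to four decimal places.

-1.8750

Put M_i = S'' at the i-th knot. Here h = (1, 3) and Δ = (4, -1), so the interior equations h_(i-1)·M_(i-1) + 2(h_(i-1)+h_i)·M_i + h_i·M_(i+1) = 6(Δ_i − Δ_(i-1)) read
  1·M_0 + 8·M_1 + 3·M_2 = 6(Δ_1 - Δ_0) = -30
Natural end conditions: M_0 = M_2 = 0.
Forward elimination and back-substitution give M_0 = 0, M_1 = -15/4, M_2 = 0.
On [1, 4], with S_1(t) = a_1 + b_1·(t - 1) + c_1·(t - 1)² + d_1·(t - 1)³: c_1 = M_1/2 = -15/8, d_1 = (M_2 - M_1)/(6h_1) = 5/24, b_1 = Δ_1 - h_1(2M_1 + M_2)/6 = 11/4.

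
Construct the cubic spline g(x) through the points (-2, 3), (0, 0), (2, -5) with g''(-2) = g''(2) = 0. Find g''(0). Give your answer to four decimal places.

Write σ_i for g''(x_i). With h_i = 2, 2 and divided differences Δ_i = -3/2, -5/2, the continuity of g' gives the tridiagonal system
  2·σ_0 + 8·σ_1 + 2·σ_2 = 6(Δ_1 - Δ_0) = -6
Natural end conditions: σ_0 = σ_2 = 0.
Forward elimination and back-substitution give σ_0 = 0, σ_1 = -3/4, σ_2 = 0.

-0.7500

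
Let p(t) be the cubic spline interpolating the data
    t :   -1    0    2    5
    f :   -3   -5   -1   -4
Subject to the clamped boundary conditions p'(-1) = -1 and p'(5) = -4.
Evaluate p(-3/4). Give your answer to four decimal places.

Write m_i for p''(x_i). With h_i = 1, 2, 3 and divided differences Δ_i = -2, 2, -1, the continuity of p' gives the tridiagonal system
  1·m_0 + 6·m_1 + 2·m_2 = 6(Δ_1 - Δ_0) = 24
  2·m_1 + 10·m_2 + 3·m_3 = 6(Δ_2 - Δ_1) = -18
Clamped end conditions give two more equations: 2h_0·m_0 + h_0·m_1 = 6(Δ_0 - p'(-1)) = -6 and h_2·m_2 + 2h_2·m_3 = 6(p'(5) - Δ_2) = -18.
Hence m_0 = -112/19, m_1 = 110/19, m_2 = -46/19, m_3 = -34/19.
On [-1, 0], p(t) = -3 - 1·(t + 1) - 56/19·(t + 1)² + 37/19·(t + 1)³.
With (t + 1) = 1/4: p(-3/4) = -4139/1216.

-3.4038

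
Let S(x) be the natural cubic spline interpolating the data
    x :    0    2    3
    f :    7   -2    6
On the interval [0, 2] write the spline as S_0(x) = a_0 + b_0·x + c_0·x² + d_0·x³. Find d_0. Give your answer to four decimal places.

1.0417

Write σ_i for S''(x_i). With h_i = 2, 1 and divided differences Δ_i = -9/2, 8, the continuity of S' gives the tridiagonal system
  2·σ_0 + 6·σ_1 + 1·σ_2 = 6(Δ_1 - Δ_0) = 75
Natural end conditions: σ_0 = σ_2 = 0.
Forward elimination and back-substitution give σ_0 = 0, σ_1 = 25/2, σ_2 = 0.
On [0, 2], with S_0(x) = a_0 + b_0·x + c_0·x² + d_0·x³: c_0 = σ_0/2 = 0, d_0 = (σ_1 - σ_0)/(6h_0) = 25/24, b_0 = Δ_0 - h_0(2σ_0 + σ_1)/6 = -26/3.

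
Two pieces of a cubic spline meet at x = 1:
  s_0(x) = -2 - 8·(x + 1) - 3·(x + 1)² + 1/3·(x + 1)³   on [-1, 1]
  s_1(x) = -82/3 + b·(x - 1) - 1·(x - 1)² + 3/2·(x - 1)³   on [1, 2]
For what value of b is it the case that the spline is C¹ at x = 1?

-16

s_0'(x) = -8 - 6·(x + 1) + 1·(x + 1)², so s_0'(1) = -16. On the right, s_1'(1) = b, so b = -16.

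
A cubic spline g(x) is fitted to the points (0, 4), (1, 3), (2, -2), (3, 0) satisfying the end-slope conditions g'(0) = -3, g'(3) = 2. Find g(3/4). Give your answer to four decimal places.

3.4750

Put m_i = g'' at the i-th knot. Here h = (1, 1, 1) and Δ = (-1, -5, 2), so the interior equations h_(i-1)·m_(i-1) + 2(h_(i-1)+h_i)·m_i + h_i·m_(i+1) = 6(Δ_i − Δ_(i-1)) read
  1·m_0 + 4·m_1 + 1·m_2 = 6(Δ_1 - Δ_0) = -24
  1·m_1 + 4·m_2 + 1·m_3 = 6(Δ_2 - Δ_1) = 42
Clamped end conditions give two more equations: 2h_0·m_0 + h_0·m_1 = 6(Δ_0 - g'(0)) = 12 and h_2·m_2 + 2h_2·m_3 = 6(g'(3) - Δ_2) = 0.
Forward elimination and back-substitution give m_0 = 188/15, m_1 = -196/15, m_2 = 236/15, m_3 = -118/15.
On [0, 1], g(x) = 4 - 3·x + 94/15·x² - 64/15·x³.
With x = 3/4: g(3/4) = 139/40.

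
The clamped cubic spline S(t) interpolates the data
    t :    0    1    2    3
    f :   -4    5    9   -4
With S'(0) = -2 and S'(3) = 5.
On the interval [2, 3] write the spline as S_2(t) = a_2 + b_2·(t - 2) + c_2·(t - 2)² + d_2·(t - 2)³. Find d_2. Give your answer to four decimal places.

Let m_i = S''(x_i). Step sizes h_i = 1, 1, 1; slopes of the chords Δ_i = (y_(i+1) - y_i)/h_i = 9, 4, -13.
  1·m_0 + 4·m_1 + 1·m_2 = 6(Δ_1 - Δ_0) = -30
  1·m_1 + 4·m_2 + 1·m_3 = 6(Δ_2 - Δ_1) = -102
Clamped end conditions give two more equations: 2h_0·m_0 + h_0·m_1 = 6(Δ_0 - S'(0)) = 66 and h_2·m_2 + 2h_2·m_3 = 6(S'(3) - Δ_2) = 108.
Solving the tridiagonal system: m_0 = 538/15, m_1 = -86/15, m_2 = -644/15, m_3 = 1132/15.
On [2, 3], with S_2(t) = a_2 + b_2·(t - 2) + c_2·(t - 2)² + d_2·(t - 2)³: c_2 = m_2/2 = -322/15, d_2 = (m_3 - m_2)/(6h_2) = 296/15, b_2 = Δ_2 - h_2(2m_2 + m_3)/6 = -169/15.

19.7333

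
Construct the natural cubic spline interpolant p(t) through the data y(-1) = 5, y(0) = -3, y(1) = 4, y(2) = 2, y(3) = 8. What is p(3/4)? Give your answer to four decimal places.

Write M_i for p''(x_i). With h_i = 1, 1, 1, 1 and divided differences Δ_i = -8, 7, -2, 6, the continuity of p' gives the tridiagonal system
  1·M_0 + 4·M_1 + 1·M_2 = 6(Δ_1 - Δ_0) = 90
  1·M_1 + 4·M_2 + 1·M_3 = 6(Δ_2 - Δ_1) = -54
  1·M_2 + 4·M_3 + 1·M_4 = 6(Δ_3 - Δ_2) = 48
Natural end conditions: M_0 = M_4 = 0.
Forward elimination and back-substitution give M_0 = 0, M_1 = 807/28, M_2 = -177/7, M_3 = 513/28, M_4 = 0.
On [0, 1], p(t) = -3 + 45/28·t + 807/56·t² - 505/56·t³.
With t = 3/4: p(3/4) = 8985/3584.

2.5070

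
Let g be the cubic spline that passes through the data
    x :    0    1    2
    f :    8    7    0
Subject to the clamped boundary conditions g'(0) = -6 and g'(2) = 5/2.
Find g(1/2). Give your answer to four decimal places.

Put M_i = g'' at the i-th knot. Here h = (1, 1) and Δ = (-1, -7), so the interior equations h_(i-1)·M_(i-1) + 2(h_(i-1)+h_i)·M_i + h_i·M_(i+1) = 6(Δ_i − Δ_(i-1)) read
  1·M_0 + 4·M_1 + 1·M_2 = 6(Δ_1 - Δ_0) = -36
Clamped end conditions give two more equations: 2h_0·M_0 + h_0·M_1 = 6(Δ_0 - g'(0)) = 30 and h_1·M_1 + 2h_1·M_2 = 6(g'(2) - Δ_1) = 57.
Forward elimination and back-substitution give M_0 = 113/4, M_1 = -53/2, M_2 = 167/4.
On [0, 1], g(x) = 8 - 6·x + 113/8·x² - 73/8·x³.
With x = 1/2: g(1/2) = 473/64.

7.3906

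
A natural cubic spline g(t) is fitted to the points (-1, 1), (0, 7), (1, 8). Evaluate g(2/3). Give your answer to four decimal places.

8.0370

Put M_i = g'' at the i-th knot. Here h = (1, 1) and Δ = (6, 1), so the interior equations h_(i-1)·M_(i-1) + 2(h_(i-1)+h_i)·M_i + h_i·M_(i+1) = 6(Δ_i − Δ_(i-1)) read
  1·M_0 + 4·M_1 + 1·M_2 = 6(Δ_1 - Δ_0) = -30
Natural end conditions: M_0 = M_2 = 0.
Solving: M_0 = 0, M_1 = -15/2, M_2 = 0.
On [0, 1], g(t) = 7 + 7/2·t - 15/4·t² + 5/4·t³.
With t = 2/3: g(2/3) = 217/27.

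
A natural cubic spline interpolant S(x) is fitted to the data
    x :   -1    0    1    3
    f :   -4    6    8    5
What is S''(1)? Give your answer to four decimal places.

With M_i denoting the second derivative at x_i, h_i = 1, 1, 2, and Δ_i = (y_(i+1) − y_i)/h_i = 10, 2, -3/2:
  1·M_0 + 4·M_1 + 1·M_2 = 6(Δ_1 - Δ_0) = -48
  1·M_1 + 6·M_2 + 2·M_3 = 6(Δ_2 - Δ_1) = -21
Natural end conditions: M_0 = M_3 = 0.
Solving: M_0 = 0, M_1 = -267/23, M_2 = -36/23, M_3 = 0.

-1.5652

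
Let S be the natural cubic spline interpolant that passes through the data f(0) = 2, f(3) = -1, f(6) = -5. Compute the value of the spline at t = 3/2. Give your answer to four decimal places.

Put M_i = S'' at the i-th knot. Here h = (3, 3) and Δ = (-1, -4/3), so the interior equations h_(i-1)·M_(i-1) + 2(h_(i-1)+h_i)·M_i + h_i·M_(i+1) = 6(Δ_i − Δ_(i-1)) read
  3·M_0 + 12·M_1 + 3·M_2 = 6(Δ_1 - Δ_0) = -2
Natural end conditions: M_0 = M_2 = 0.
Forward elimination and back-substitution give M_0 = 0, M_1 = -1/6, M_2 = 0.
On [0, 3], S(t) = 2 - 11/12·t + 0·t² - 1/108·t³.
With t = 3/2: S(3/2) = 19/32.

0.5938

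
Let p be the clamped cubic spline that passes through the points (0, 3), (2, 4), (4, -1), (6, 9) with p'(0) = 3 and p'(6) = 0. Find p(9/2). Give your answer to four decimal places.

1.2938

Let M_i = p''(x_i). Step sizes h_i = 2, 2, 2; slopes of the chords Δ_i = (y_(i+1) - y_i)/h_i = 1/2, -5/2, 5.
  2·M_0 + 8·M_1 + 2·M_2 = 6(Δ_1 - Δ_0) = -18
  2·M_1 + 8·M_2 + 2·M_3 = 6(Δ_2 - Δ_1) = 45
Clamped end conditions give two more equations: 2h_0·M_0 + h_0·M_1 = 6(Δ_0 - p'(0)) = -15 and h_2·M_2 + 2h_2·M_3 = 6(p'(6) - Δ_2) = -30.
Solving: M_0 = -8/5, M_1 = -43/10, M_2 = 49/5, M_3 = -62/5.
On [4, 6], p(t) = -1 + 13/5·(t - 4) + 49/10·(t - 4)² - 37/20·(t - 4)³.
With (t - 4) = 1/2: p(9/2) = 207/160.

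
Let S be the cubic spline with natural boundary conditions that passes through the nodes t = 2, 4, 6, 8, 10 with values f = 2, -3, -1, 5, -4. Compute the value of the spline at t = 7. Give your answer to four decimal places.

2.9241

Write M_i for S''(x_i). With h_i = 2, 2, 2, 2 and divided differences Δ_i = -5/2, 1, 3, -9/2, the continuity of S' gives the tridiagonal system
  2·M_0 + 8·M_1 + 2·M_2 = 6(Δ_1 - Δ_0) = 21
  2·M_1 + 8·M_2 + 2·M_3 = 6(Δ_2 - Δ_1) = 12
  2·M_2 + 8·M_3 + 2·M_4 = 6(Δ_3 - Δ_2) = -45
Natural end conditions: M_0 = M_4 = 0.
Solving the tridiagonal system: M_0 = 0, M_1 = 111/56, M_2 = 18/7, M_3 = -351/56, M_4 = 0.
On [6, 8], S(t) = -1 + 27/8·(t - 6) + 9/7·(t - 6)² - 165/224·(t - 6)³.
With (t - 6) = 1: S(7) = 655/224.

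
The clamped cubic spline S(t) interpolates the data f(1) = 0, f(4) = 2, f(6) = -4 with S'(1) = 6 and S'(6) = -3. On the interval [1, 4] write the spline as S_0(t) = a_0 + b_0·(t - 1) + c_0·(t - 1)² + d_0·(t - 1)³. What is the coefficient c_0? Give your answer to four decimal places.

Write M_i for S''(x_i). With h_i = 3, 2 and divided differences Δ_i = 2/3, -3, the continuity of S' gives the tridiagonal system
  3·M_0 + 10·M_1 + 2·M_2 = 6(Δ_1 - Δ_0) = -22
Clamped end conditions give two more equations: 2h_0·M_0 + h_0·M_1 = 6(Δ_0 - S'(1)) = -32 and h_1·M_1 + 2h_1·M_2 = 6(S'(6) - Δ_1) = 0.
Forward elimination and back-substitution give M_0 = -74/15, M_1 = -4/5, M_2 = 2/5.
On [1, 4], with S_0(t) = a_0 + b_0·(t - 1) + c_0·(t - 1)² + d_0·(t - 1)³: c_0 = M_0/2 = -37/15, d_0 = (M_1 - M_0)/(6h_0) = 31/135, b_0 = Δ_0 - h_0(2M_0 + M_1)/6 = 6.

-2.4667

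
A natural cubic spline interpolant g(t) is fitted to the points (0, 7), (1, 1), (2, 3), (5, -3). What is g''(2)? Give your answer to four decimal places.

Let m_i = g''(x_i). Step sizes h_i = 1, 1, 3; slopes of the chords Δ_i = (y_(i+1) - y_i)/h_i = -6, 2, -2.
  1·m_0 + 4·m_1 + 1·m_2 = 6(Δ_1 - Δ_0) = 48
  1·m_1 + 8·m_2 + 3·m_3 = 6(Δ_2 - Δ_1) = -24
Natural end conditions: m_0 = m_3 = 0.
Solving the tridiagonal system: m_0 = 0, m_1 = 408/31, m_2 = -144/31, m_3 = 0.

-4.6452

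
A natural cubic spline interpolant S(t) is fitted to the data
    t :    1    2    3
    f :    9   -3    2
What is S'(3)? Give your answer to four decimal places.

9.2500

Write M_i for S''(x_i). With h_i = 1, 1 and divided differences Δ_i = -12, 5, the continuity of S' gives the tridiagonal system
  1·M_0 + 4·M_1 + 1·M_2 = 6(Δ_1 - Δ_0) = 102
Natural end conditions: M_0 = M_2 = 0.
Solving the tridiagonal system: M_0 = 0, M_1 = 51/2, M_2 = 0.
On [2, 3], S'(t) = b_1 + 2c_1·(t - 2) + 3d_1·(t - 2)² with b_1 = Δ_1 - h_1(2M_1 + M_2)/6 = -7/2, c_1 = M_1/2 = 51/4, d_1 = (M_2 - M_1)/(6h_1) = -17/4. So S'(3) = 37/4.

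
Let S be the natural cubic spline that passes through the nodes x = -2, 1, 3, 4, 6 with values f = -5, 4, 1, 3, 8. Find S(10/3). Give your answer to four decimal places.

Put M_i = S'' at the i-th knot. Here h = (3, 2, 1, 2) and Δ = (3, -3/2, 2, 5/2), so the interior equations h_(i-1)·M_(i-1) + 2(h_(i-1)+h_i)·M_i + h_i·M_(i+1) = 6(Δ_i − Δ_(i-1)) read
  3·M_0 + 10·M_1 + 2·M_2 = 6(Δ_1 - Δ_0) = -27
  2·M_1 + 6·M_2 + 1·M_3 = 6(Δ_2 - Δ_1) = 21
  1·M_2 + 6·M_3 + 2·M_4 = 6(Δ_3 - Δ_2) = 3
Natural end conditions: M_0 = M_4 = 0.
Hence M_0 = 0, M_1 = -1191/326, M_2 = 777/163, M_3 = -48/163, M_4 = 0.
On [3, 4], S(x) = 1 + 75/163·(x - 3) + 777/326·(x - 3)² - 275/326·(x - 3)³.
With (x - 3) = 1/3: S(10/3) = 6104/4401.

1.3870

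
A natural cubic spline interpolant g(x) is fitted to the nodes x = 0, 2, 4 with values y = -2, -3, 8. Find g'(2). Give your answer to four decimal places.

With M_i denoting the second derivative at x_i, h_i = 2, 2, and Δ_i = (y_(i+1) − y_i)/h_i = -1/2, 11/2:
  2·M_0 + 8·M_1 + 2·M_2 = 6(Δ_1 - Δ_0) = 36
Natural end conditions: M_0 = M_2 = 0.
Forward elimination and back-substitution give M_0 = 0, M_1 = 9/2, M_2 = 0.
On [2, 4], g'(x) = b_1 + 2c_1·(x - 2) + 3d_1·(x - 2)² with b_1 = Δ_1 - h_1(2M_1 + M_2)/6 = 5/2, c_1 = M_1/2 = 9/4, d_1 = (M_2 - M_1)/(6h_1) = -3/8. So g'(2) = 5/2.

2.5000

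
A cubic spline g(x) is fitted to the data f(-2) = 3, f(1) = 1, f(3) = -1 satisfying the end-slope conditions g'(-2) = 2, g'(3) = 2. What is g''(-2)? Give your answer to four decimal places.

-2.4667

Let σ_i = g''(x_i). Step sizes h_i = 3, 2; slopes of the chords Δ_i = (y_(i+1) - y_i)/h_i = -2/3, -1.
  3·σ_0 + 10·σ_1 + 2·σ_2 = 6(Δ_1 - Δ_0) = -2
Clamped end conditions give two more equations: 2h_0·σ_0 + h_0·σ_1 = 6(Δ_0 - g'(-2)) = -16 and h_1·σ_1 + 2h_1·σ_2 = 6(g'(3) - Δ_1) = 18.
Solving the tridiagonal system: σ_0 = -37/15, σ_1 = -2/5, σ_2 = 47/10.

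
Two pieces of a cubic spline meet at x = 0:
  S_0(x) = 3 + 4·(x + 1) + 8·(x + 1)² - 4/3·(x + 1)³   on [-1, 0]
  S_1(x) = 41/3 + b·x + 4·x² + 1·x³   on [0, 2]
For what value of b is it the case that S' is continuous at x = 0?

S_0'(x) = 4 + 16·(x + 1) - 4·(x + 1)², so S_0'(0) = 16. On the right, S_1'(0) = b, so b = 16.

16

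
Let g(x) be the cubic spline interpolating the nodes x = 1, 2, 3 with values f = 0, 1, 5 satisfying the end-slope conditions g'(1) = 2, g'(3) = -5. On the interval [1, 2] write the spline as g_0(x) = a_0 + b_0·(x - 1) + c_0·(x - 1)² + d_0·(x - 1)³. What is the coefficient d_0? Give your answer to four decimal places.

Write m_i for g''(x_i). With h_i = 1, 1 and divided differences Δ_i = 1, 4, the continuity of g' gives the tridiagonal system
  1·m_0 + 4·m_1 + 1·m_2 = 6(Δ_1 - Δ_0) = 18
Clamped end conditions give two more equations: 2h_0·m_0 + h_0·m_1 = 6(Δ_0 - g'(1)) = -6 and h_1·m_1 + 2h_1·m_2 = 6(g'(3) - Δ_1) = -54.
Solving: m_0 = -11, m_1 = 16, m_2 = -35.
On [1, 2], with g_0(x) = a_0 + b_0·(x - 1) + c_0·(x - 1)² + d_0·(x - 1)³: c_0 = m_0/2 = -11/2, d_0 = (m_1 - m_0)/(6h_0) = 9/2, b_0 = Δ_0 - h_0(2m_0 + m_1)/6 = 2.

4.5000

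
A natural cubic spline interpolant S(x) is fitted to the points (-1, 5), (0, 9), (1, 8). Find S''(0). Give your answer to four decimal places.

-7.5000

With σ_i denoting the second derivative at x_i, h_i = 1, 1, and Δ_i = (y_(i+1) − y_i)/h_i = 4, -1:
  1·σ_0 + 4·σ_1 + 1·σ_2 = 6(Δ_1 - Δ_0) = -30
Natural end conditions: σ_0 = σ_2 = 0.
Hence σ_0 = 0, σ_1 = -15/2, σ_2 = 0.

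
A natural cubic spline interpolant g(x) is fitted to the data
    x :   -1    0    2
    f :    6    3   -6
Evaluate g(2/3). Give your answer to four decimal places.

With σ_i denoting the second derivative at x_i, h_i = 1, 2, and Δ_i = (y_(i+1) − y_i)/h_i = -3, -9/2:
  1·σ_0 + 6·σ_1 + 2·σ_2 = 6(Δ_1 - Δ_0) = -9
Natural end conditions: σ_0 = σ_2 = 0.
Hence σ_0 = 0, σ_1 = -3/2, σ_2 = 0.
On [0, 2], g(x) = 3 - 7/2·x - 3/4·x² + 1/8·x³.
With x = 2/3: g(2/3) = 10/27.

0.3704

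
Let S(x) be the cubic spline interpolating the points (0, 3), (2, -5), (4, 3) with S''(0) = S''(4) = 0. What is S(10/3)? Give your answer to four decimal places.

-0.8519

Let M_i = S''(x_i). Step sizes h_i = 2, 2; slopes of the chords Δ_i = (y_(i+1) - y_i)/h_i = -4, 4.
  2·M_0 + 8·M_1 + 2·M_2 = 6(Δ_1 - Δ_0) = 48
Natural end conditions: M_0 = M_2 = 0.
Hence M_0 = 0, M_1 = 6, M_2 = 0.
On [2, 4], S(x) = -5 + 0·(x - 2) + 3·(x - 2)² - 1/2·(x - 2)³.
With (x - 2) = 4/3: S(10/3) = -23/27.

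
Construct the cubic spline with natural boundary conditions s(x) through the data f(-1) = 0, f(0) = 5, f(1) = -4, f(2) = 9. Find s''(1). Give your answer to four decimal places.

40.8000

With M_i denoting the second derivative at x_i, h_i = 1, 1, 1, and Δ_i = (y_(i+1) − y_i)/h_i = 5, -9, 13:
  1·M_0 + 4·M_1 + 1·M_2 = 6(Δ_1 - Δ_0) = -84
  1·M_1 + 4·M_2 + 1·M_3 = 6(Δ_2 - Δ_1) = 132
Natural end conditions: M_0 = M_3 = 0.
Hence M_0 = 0, M_1 = -156/5, M_2 = 204/5, M_3 = 0.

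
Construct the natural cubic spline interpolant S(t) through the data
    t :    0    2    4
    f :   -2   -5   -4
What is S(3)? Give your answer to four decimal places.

Write σ_i for S''(x_i). With h_i = 2, 2 and divided differences Δ_i = -3/2, 1/2, the continuity of S' gives the tridiagonal system
  2·σ_0 + 8·σ_1 + 2·σ_2 = 6(Δ_1 - Δ_0) = 12
Natural end conditions: σ_0 = σ_2 = 0.
Solving: σ_0 = 0, σ_1 = 3/2, σ_2 = 0.
On [2, 4], S(t) = -5 - 1/2·(t - 2) + 3/4·(t - 2)² - 1/8·(t - 2)³.
With (t - 2) = 1: S(3) = -39/8.

-4.8750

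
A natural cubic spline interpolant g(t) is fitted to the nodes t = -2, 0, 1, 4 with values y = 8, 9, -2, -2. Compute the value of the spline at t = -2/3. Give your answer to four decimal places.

Let M_i = g''(x_i). Step sizes h_i = 2, 1, 3; slopes of the chords Δ_i = (y_(i+1) - y_i)/h_i = 1/2, -11, 0.
  2·M_0 + 6·M_1 + 1·M_2 = 6(Δ_1 - Δ_0) = -69
  1·M_1 + 8·M_2 + 3·M_3 = 6(Δ_2 - Δ_1) = 66
Natural end conditions: M_0 = M_3 = 0.
Forward elimination and back-substitution give M_0 = 0, M_1 = -618/47, M_2 = 465/47, M_3 = 0.
On [-2, 0], g(t) = 8 + 459/94·(t + 2) + 0·(t + 2)² - 103/94·(t + 2)³.
With (t + 2) = 4/3: g(-2/3) = 15118/1269.

11.9133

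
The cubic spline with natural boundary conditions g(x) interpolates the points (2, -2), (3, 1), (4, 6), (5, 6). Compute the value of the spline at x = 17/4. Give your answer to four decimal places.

With M_i denoting the second derivative at x_i, h_i = 1, 1, 1, and Δ_i = (y_(i+1) − y_i)/h_i = 3, 5, 0:
  1·M_0 + 4·M_1 + 1·M_2 = 6(Δ_1 - Δ_0) = 12
  1·M_1 + 4·M_2 + 1·M_3 = 6(Δ_2 - Δ_1) = -30
Natural end conditions: M_0 = M_3 = 0.
Hence M_0 = 0, M_1 = 26/5, M_2 = -44/5, M_3 = 0.
On [4, 5], g(x) = 6 + 44/15·(x - 4) - 22/5·(x - 4)² + 22/15·(x - 4)³.
With (x - 4) = 1/4: g(17/4) = 1037/160.

6.4813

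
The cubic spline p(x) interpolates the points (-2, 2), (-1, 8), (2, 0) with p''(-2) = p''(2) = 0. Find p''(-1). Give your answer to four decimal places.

-6.5000

With M_i denoting the second derivative at x_i, h_i = 1, 3, and Δ_i = (y_(i+1) − y_i)/h_i = 6, -8/3:
  1·M_0 + 8·M_1 + 3·M_2 = 6(Δ_1 - Δ_0) = -52
Natural end conditions: M_0 = M_2 = 0.
Solving the tridiagonal system: M_0 = 0, M_1 = -13/2, M_2 = 0.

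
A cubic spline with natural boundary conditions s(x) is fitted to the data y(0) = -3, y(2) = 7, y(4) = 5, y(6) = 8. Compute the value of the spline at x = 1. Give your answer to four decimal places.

3.3250

With σ_i denoting the second derivative at x_i, h_i = 2, 2, 2, and Δ_i = (y_(i+1) − y_i)/h_i = 5, -1, 3/2:
  2·σ_0 + 8·σ_1 + 2·σ_2 = 6(Δ_1 - Δ_0) = -36
  2·σ_1 + 8·σ_2 + 2·σ_3 = 6(Δ_2 - Δ_1) = 15
Natural end conditions: σ_0 = σ_3 = 0.
Forward elimination and back-substitution give σ_0 = 0, σ_1 = -53/10, σ_2 = 16/5, σ_3 = 0.
On [0, 2], s(x) = -3 + 203/30·x + 0·x² - 53/120·x³.
With x = 1: s(1) = 133/40.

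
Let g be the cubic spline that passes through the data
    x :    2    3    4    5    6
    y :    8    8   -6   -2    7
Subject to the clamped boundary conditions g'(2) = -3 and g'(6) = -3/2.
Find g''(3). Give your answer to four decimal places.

Let M_i = g''(x_i). Step sizes h_i = 1, 1, 1, 1; slopes of the chords Δ_i = (y_(i+1) - y_i)/h_i = 0, -14, 4, 9.
  1·M_0 + 4·M_1 + 1·M_2 = 6(Δ_1 - Δ_0) = -84
  1·M_1 + 4·M_2 + 1·M_3 = 6(Δ_2 - Δ_1) = 108
  1·M_2 + 4·M_3 + 1·M_4 = 6(Δ_3 - Δ_2) = 30
Clamped end conditions give two more equations: 2h_0·M_0 + h_0·M_1 = 6(Δ_0 - g'(2)) = 18 and h_3·M_3 + 2h_3·M_4 = 6(g'(6) - Δ_3) = -63.
Solving the tridiagonal system: M_0 = 1521/56, M_1 = -1017/28, M_2 = 273/8, M_3 = 219/28, M_4 = -1983/56.

-36.3214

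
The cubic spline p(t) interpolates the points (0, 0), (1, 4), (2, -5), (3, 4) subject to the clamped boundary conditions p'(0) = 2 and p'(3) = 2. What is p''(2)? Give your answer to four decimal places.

Let σ_i = p''(x_i). Step sizes h_i = 1, 1, 1; slopes of the chords Δ_i = (y_(i+1) - y_i)/h_i = 4, -9, 9.
  1·σ_0 + 4·σ_1 + 1·σ_2 = 6(Δ_1 - Δ_0) = -78
  1·σ_1 + 4·σ_2 + 1·σ_3 = 6(Δ_2 - Δ_1) = 108
Clamped end conditions give two more equations: 2h_0·σ_0 + h_0·σ_1 = 6(Δ_0 - p'(0)) = 12 and h_2·σ_2 + 2h_2·σ_3 = 6(p'(3) - Δ_2) = -42.
Forward elimination and back-substitution give σ_0 = 124/5, σ_1 = -188/5, σ_2 = 238/5, σ_3 = -224/5.

47.6000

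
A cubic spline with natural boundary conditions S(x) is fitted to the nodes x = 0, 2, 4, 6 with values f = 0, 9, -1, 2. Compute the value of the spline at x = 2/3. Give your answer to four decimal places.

4.7580

Write m_i for S''(x_i). With h_i = 2, 2, 2 and divided differences Δ_i = 9/2, -5, 3/2, the continuity of S' gives the tridiagonal system
  2·m_0 + 8·m_1 + 2·m_2 = 6(Δ_1 - Δ_0) = -57
  2·m_1 + 8·m_2 + 2·m_3 = 6(Δ_2 - Δ_1) = 39
Natural end conditions: m_0 = m_3 = 0.
Hence m_0 = 0, m_1 = -89/10, m_2 = 71/10, m_3 = 0.
On [0, 2], S(x) = 0 + 112/15·x + 0·x² - 89/120·x³.
With x = 2/3: S(2/3) = 1927/405.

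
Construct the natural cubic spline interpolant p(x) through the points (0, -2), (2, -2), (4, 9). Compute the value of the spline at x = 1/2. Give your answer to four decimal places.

With M_i denoting the second derivative at x_i, h_i = 2, 2, and Δ_i = (y_(i+1) − y_i)/h_i = 0, 11/2:
  2·M_0 + 8·M_1 + 2·M_2 = 6(Δ_1 - Δ_0) = 33
Natural end conditions: M_0 = M_2 = 0.
Hence M_0 = 0, M_1 = 33/8, M_2 = 0.
On [0, 2], p(x) = -2 - 11/8·x + 0·x² + 11/32·x³.
With x = 1/2: p(1/2) = -677/256.

-2.6445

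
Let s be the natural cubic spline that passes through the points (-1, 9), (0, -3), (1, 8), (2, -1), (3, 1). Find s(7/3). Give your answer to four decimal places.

-2.1058

Write M_i for s''(x_i). With h_i = 1, 1, 1, 1 and divided differences Δ_i = -12, 11, -9, 2, the continuity of s' gives the tridiagonal system
  1·M_0 + 4·M_1 + 1·M_2 = 6(Δ_1 - Δ_0) = 138
  1·M_1 + 4·M_2 + 1·M_3 = 6(Δ_2 - Δ_1) = -120
  1·M_2 + 4·M_3 + 1·M_4 = 6(Δ_3 - Δ_2) = 66
Natural end conditions: M_0 = M_4 = 0.
Hence M_0 = 0, M_1 = 327/7, M_2 = -342/7, M_3 = 201/7, M_4 = 0.
On [2, 3], s(t) = -1 - 53/7·(t - 2) + 201/14·(t - 2)² - 67/14·(t - 2)³.
With (t - 2) = 1/3: s(7/3) = -398/189.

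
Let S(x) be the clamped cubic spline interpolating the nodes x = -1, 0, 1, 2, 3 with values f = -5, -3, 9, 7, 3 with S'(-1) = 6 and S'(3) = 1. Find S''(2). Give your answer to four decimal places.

0.3571

Write M_i for S''(x_i). With h_i = 1, 1, 1, 1 and divided differences Δ_i = 2, 12, -2, -4, the continuity of S' gives the tridiagonal system
  1·M_0 + 4·M_1 + 1·M_2 = 6(Δ_1 - Δ_0) = 60
  1·M_1 + 4·M_2 + 1·M_3 = 6(Δ_2 - Δ_1) = -84
  1·M_2 + 4·M_3 + 1·M_4 = 6(Δ_3 - Δ_2) = -12
Clamped end conditions give two more equations: 2h_0·M_0 + h_0·M_1 = 6(Δ_0 - S'(-1)) = -24 and h_3·M_3 + 2h_3·M_4 = 6(S'(3) - Δ_3) = 30.
Hence M_0 = -737/28, M_1 = 401/14, M_2 = -113/4, M_3 = 5/14, M_4 = 415/28.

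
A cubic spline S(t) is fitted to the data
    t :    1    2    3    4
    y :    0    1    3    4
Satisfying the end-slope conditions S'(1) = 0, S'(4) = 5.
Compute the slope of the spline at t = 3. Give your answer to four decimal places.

0.4667

With M_i denoting the second derivative at x_i, h_i = 1, 1, 1, and Δ_i = (y_(i+1) − y_i)/h_i = 1, 2, 1:
  1·M_0 + 4·M_1 + 1·M_2 = 6(Δ_1 - Δ_0) = 6
  1·M_1 + 4·M_2 + 1·M_3 = 6(Δ_2 - Δ_1) = -6
Clamped end conditions give two more equations: 2h_0·M_0 + h_0·M_1 = 6(Δ_0 - S'(1)) = 6 and h_2·M_2 + 2h_2·M_3 = 6(S'(4) - Δ_2) = 24.
Forward elimination and back-substitution give M_0 = 26/15, M_1 = 38/15, M_2 = -88/15, M_3 = 224/15.
On [3, 4], S'(t) = b_2 + 2c_2·(t - 3) + 3d_2·(t - 3)² with b_2 = Δ_2 - h_2(2M_2 + M_3)/6 = 7/15, c_2 = M_2/2 = -44/15, d_2 = (M_3 - M_2)/(6h_2) = 52/15. So S'(3) = 7/15.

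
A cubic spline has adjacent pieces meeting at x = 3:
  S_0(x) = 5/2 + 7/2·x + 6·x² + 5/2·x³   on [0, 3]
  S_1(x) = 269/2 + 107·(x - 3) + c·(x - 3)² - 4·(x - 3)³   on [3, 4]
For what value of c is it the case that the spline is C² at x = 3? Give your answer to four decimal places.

28.5000

S_0''(x) = 12 + 15·x, so S_0''(3) = 57. On the right, S_1''(3) = 2c, so c = 57/2.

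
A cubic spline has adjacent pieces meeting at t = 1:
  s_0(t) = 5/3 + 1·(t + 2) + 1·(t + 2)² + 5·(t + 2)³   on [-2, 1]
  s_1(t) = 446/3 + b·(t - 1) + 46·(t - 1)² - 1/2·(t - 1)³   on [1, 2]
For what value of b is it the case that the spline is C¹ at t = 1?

142

s_0'(t) = 1 + 2·(t + 2) + 15·(t + 2)², so s_0'(1) = 142. On the right, s_1'(1) = b, so b = 142.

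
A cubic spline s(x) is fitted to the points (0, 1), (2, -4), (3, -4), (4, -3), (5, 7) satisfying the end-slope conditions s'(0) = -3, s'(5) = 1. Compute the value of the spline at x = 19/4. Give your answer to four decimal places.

Let M_i = s''(x_i). Step sizes h_i = 2, 1, 1, 1; slopes of the chords Δ_i = (y_(i+1) - y_i)/h_i = -5/2, 0, 1, 10.
  2·M_0 + 6·M_1 + 1·M_2 = 6(Δ_1 - Δ_0) = 15
  1·M_1 + 4·M_2 + 1·M_3 = 6(Δ_2 - Δ_1) = 6
  1·M_2 + 4·M_3 + 1·M_4 = 6(Δ_3 - Δ_2) = 54
Clamped end conditions give two more equations: 2h_0·M_0 + h_0·M_1 = 6(Δ_0 - s'(0)) = 3 and h_3·M_3 + 2h_3·M_4 = 6(s'(5) - Δ_3) = -54.
Solving: M_0 = -191/164, M_1 = 157/41, M_2 = -463/82, M_3 = 1015/41, M_4 = -3229/82.
On [4, 5], s(x) = -3 + 1363/164·(x - 4) + 1015/82·(x - 4)² - 1753/164·(x - 4)³.
With (x - 4) = 3/4: s(19/4) = 59685/10496.

5.6865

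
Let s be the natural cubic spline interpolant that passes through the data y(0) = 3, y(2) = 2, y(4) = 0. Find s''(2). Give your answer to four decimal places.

-0.3750

Write m_i for s''(x_i). With h_i = 2, 2 and divided differences Δ_i = -1/2, -1, the continuity of s' gives the tridiagonal system
  2·m_0 + 8·m_1 + 2·m_2 = 6(Δ_1 - Δ_0) = -3
Natural end conditions: m_0 = m_2 = 0.
Solving: m_0 = 0, m_1 = -3/8, m_2 = 0.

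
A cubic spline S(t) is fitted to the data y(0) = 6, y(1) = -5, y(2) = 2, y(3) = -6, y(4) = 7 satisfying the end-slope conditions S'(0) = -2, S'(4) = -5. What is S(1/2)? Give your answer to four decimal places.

0.5134

With m_i denoting the second derivative at x_i, h_i = 1, 1, 1, 1, and Δ_i = (y_(i+1) − y_i)/h_i = -11, 7, -8, 13:
  1·m_0 + 4·m_1 + 1·m_2 = 6(Δ_1 - Δ_0) = 108
  1·m_1 + 4·m_2 + 1·m_3 = 6(Δ_2 - Δ_1) = -90
  1·m_2 + 4·m_3 + 1·m_4 = 6(Δ_3 - Δ_2) = 126
Clamped end conditions give two more equations: 2h_0·m_0 + h_0·m_1 = 6(Δ_0 - S'(0)) = -54 and h_3·m_3 + 2h_3·m_4 = 6(S'(4) - Δ_3) = -108.
Forward elimination and back-substitution give m_0 = -753/14, m_1 = 375/7, m_2 = -105/2, m_3 = 465/7, m_4 = -1221/14.
On [0, 1], S(t) = 6 - 2·t - 753/28·t² + 501/28·t³.
With t = 1/2: S(1/2) = 115/224.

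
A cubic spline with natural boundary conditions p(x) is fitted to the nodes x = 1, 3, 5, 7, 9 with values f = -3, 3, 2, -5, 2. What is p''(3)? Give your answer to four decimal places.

With σ_i denoting the second derivative at x_i, h_i = 2, 2, 2, 2, and Δ_i = (y_(i+1) − y_i)/h_i = 3, -1/2, -7/2, 7/2:
  2·σ_0 + 8·σ_1 + 2·σ_2 = 6(Δ_1 - Δ_0) = -21
  2·σ_1 + 8·σ_2 + 2·σ_3 = 6(Δ_2 - Δ_1) = -18
  2·σ_2 + 8·σ_3 + 2·σ_4 = 6(Δ_3 - Δ_2) = 42
Natural end conditions: σ_0 = σ_4 = 0.
Hence σ_0 = 0, σ_1 = -201/112, σ_2 = -93/28, σ_3 = 681/112, σ_4 = 0.

-1.7946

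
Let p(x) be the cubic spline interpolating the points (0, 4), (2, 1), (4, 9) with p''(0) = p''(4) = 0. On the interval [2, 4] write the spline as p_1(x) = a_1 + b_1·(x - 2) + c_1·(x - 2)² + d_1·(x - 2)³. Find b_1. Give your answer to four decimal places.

1.2500

Write M_i for p''(x_i). With h_i = 2, 2 and divided differences Δ_i = -3/2, 4, the continuity of p' gives the tridiagonal system
  2·M_0 + 8·M_1 + 2·M_2 = 6(Δ_1 - Δ_0) = 33
Natural end conditions: M_0 = M_2 = 0.
Hence M_0 = 0, M_1 = 33/8, M_2 = 0.
On [2, 4], with p_1(x) = a_1 + b_1·(x - 2) + c_1·(x - 2)² + d_1·(x - 2)³: c_1 = M_1/2 = 33/16, d_1 = (M_2 - M_1)/(6h_1) = -11/32, b_1 = Δ_1 - h_1(2M_1 + M_2)/6 = 5/4.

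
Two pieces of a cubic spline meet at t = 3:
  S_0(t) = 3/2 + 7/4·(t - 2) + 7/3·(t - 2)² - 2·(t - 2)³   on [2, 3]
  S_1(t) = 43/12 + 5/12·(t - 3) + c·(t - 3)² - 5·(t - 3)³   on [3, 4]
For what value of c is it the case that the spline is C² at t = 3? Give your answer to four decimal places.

-3.6667

S_0''(t) = 14/3 - 12·(t - 2), so S_0''(3) = -22/3. On the right, S_1''(3) = 2c, so c = -11/3.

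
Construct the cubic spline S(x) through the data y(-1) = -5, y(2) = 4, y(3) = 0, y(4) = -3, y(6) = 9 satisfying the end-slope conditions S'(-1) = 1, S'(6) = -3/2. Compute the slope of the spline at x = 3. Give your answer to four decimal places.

-5.3924

Let M_i = S''(x_i). Step sizes h_i = 3, 1, 1, 2; slopes of the chords Δ_i = (y_(i+1) - y_i)/h_i = 3, -4, -3, 6.
  3·M_0 + 8·M_1 + 1·M_2 = 6(Δ_1 - Δ_0) = -42
  1·M_1 + 4·M_2 + 1·M_3 = 6(Δ_2 - Δ_1) = 6
  1·M_2 + 6·M_3 + 2·M_4 = 6(Δ_3 - Δ_2) = 54
Clamped end conditions give two more equations: 2h_0·M_0 + h_0·M_1 = 6(Δ_0 - S'(-1)) = 12 and h_3·M_3 + 2h_3·M_4 = 6(S'(6) - Δ_3) = -45.
Solving the tridiagonal system: M_0 = 893/158, M_1 = -577/79, M_2 = -83/158, M_3 = 1217/79, M_4 = -5989/316.
On [3, 4], S'(x) = b_2 + 2c_2·(x - 3) + 3d_2·(x - 3)² with b_2 = Δ_2 - h_2(2M_2 + M_3)/6 = -426/79, c_2 = M_2/2 = -83/316, d_2 = (M_3 - M_2)/(6h_2) = 839/316. So S'(3) = -426/79.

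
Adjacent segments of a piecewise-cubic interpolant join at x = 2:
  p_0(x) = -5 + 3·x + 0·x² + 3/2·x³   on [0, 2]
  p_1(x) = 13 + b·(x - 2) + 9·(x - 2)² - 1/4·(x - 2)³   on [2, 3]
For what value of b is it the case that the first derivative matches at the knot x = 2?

21

p_0'(x) = 3 + 0·x + 9/2·x², so p_0'(2) = 21. On the right, p_1'(2) = b, so b = 21.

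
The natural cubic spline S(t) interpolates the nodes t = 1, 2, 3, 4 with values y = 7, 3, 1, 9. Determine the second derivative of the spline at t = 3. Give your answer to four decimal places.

15.2000

Put σ_i = S'' at the i-th knot. Here h = (1, 1, 1) and Δ = (-4, -2, 8), so the interior equations h_(i-1)·σ_(i-1) + 2(h_(i-1)+h_i)·σ_i + h_i·σ_(i+1) = 6(Δ_i − Δ_(i-1)) read
  1·σ_0 + 4·σ_1 + 1·σ_2 = 6(Δ_1 - Δ_0) = 12
  1·σ_1 + 4·σ_2 + 1·σ_3 = 6(Δ_2 - Δ_1) = 60
Natural end conditions: σ_0 = σ_3 = 0.
Solving: σ_0 = 0, σ_1 = -4/5, σ_2 = 76/5, σ_3 = 0.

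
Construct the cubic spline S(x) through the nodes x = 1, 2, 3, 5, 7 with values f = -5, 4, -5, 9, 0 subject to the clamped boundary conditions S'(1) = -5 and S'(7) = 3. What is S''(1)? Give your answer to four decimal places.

With M_i denoting the second derivative at x_i, h_i = 1, 1, 2, 2, and Δ_i = (y_(i+1) − y_i)/h_i = 9, -9, 7, -9/2:
  1·M_0 + 4·M_1 + 1·M_2 = 6(Δ_1 - Δ_0) = -108
  1·M_1 + 6·M_2 + 2·M_3 = 6(Δ_2 - Δ_1) = 96
  2·M_2 + 8·M_3 + 2·M_4 = 6(Δ_3 - Δ_2) = -69
Clamped end conditions give two more equations: 2h_0·M_0 + h_0·M_1 = 6(Δ_0 - S'(1)) = 84 and h_3·M_3 + 2h_3·M_4 = 6(S'(7) - Δ_3) = 45.
Solving: M_0 = 5713/84, M_1 = -2185/42, M_2 = 385/12, M_3 = -467/21, M_4 = 1879/84.

68.0119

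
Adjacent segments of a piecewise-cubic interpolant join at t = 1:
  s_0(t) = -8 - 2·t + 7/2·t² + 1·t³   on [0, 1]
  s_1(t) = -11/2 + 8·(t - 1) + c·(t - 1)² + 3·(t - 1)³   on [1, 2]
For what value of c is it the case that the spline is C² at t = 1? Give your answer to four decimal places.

6.5000

s_0''(t) = 7 + 6·t, so s_0''(1) = 13. On the right, s_1''(1) = 2c, so c = 13/2.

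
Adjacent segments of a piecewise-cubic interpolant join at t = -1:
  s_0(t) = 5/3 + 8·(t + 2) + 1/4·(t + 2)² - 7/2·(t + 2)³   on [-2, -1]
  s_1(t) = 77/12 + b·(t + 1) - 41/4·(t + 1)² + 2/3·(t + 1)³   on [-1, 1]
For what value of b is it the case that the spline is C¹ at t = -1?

s_0'(t) = 8 + 1/2·(t + 2) - 21/2·(t + 2)², so s_0'(-1) = -2. On the right, s_1'(-1) = b, so b = -2.

-2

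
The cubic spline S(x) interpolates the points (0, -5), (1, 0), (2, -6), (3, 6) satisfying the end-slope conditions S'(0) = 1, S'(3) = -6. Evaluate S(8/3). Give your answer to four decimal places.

4.2716

Let M_i = S''(x_i). Step sizes h_i = 1, 1, 1; slopes of the chords Δ_i = (y_(i+1) - y_i)/h_i = 5, -6, 12.
  1·M_0 + 4·M_1 + 1·M_2 = 6(Δ_1 - Δ_0) = -66
  1·M_1 + 4·M_2 + 1·M_3 = 6(Δ_2 - Δ_1) = 108
Clamped end conditions give two more equations: 2h_0·M_0 + h_0·M_1 = 6(Δ_0 - S'(0)) = 24 and h_2·M_2 + 2h_2·M_3 = 6(S'(3) - Δ_2) = -108.
Solving the tridiagonal system: M_0 = 94/3, M_1 = -116/3, M_2 = 172/3, M_3 = -248/3.
On [2, 3], S(x) = -6 + 20/3·(x - 2) + 86/3·(x - 2)² - 70/3·(x - 2)³.
With (x - 2) = 2/3: S(8/3) = 346/81.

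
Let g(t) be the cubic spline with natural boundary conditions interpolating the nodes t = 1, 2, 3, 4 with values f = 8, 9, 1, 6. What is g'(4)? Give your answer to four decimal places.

9.0667

With M_i denoting the second derivative at x_i, h_i = 1, 1, 1, and Δ_i = (y_(i+1) − y_i)/h_i = 1, -8, 5:
  1·M_0 + 4·M_1 + 1·M_2 = 6(Δ_1 - Δ_0) = -54
  1·M_1 + 4·M_2 + 1·M_3 = 6(Δ_2 - Δ_1) = 78
Natural end conditions: M_0 = M_3 = 0.
Solving: M_0 = 0, M_1 = -98/5, M_2 = 122/5, M_3 = 0.
On [3, 4], g'(t) = b_2 + 2c_2·(t - 3) + 3d_2·(t - 3)² with b_2 = Δ_2 - h_2(2M_2 + M_3)/6 = -47/15, c_2 = M_2/2 = 61/5, d_2 = (M_3 - M_2)/(6h_2) = -61/15. So g'(4) = 136/15.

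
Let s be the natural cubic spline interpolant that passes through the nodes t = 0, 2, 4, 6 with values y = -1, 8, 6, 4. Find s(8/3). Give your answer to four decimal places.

8.2025

Let σ_i = s''(x_i). Step sizes h_i = 2, 2, 2; slopes of the chords Δ_i = (y_(i+1) - y_i)/h_i = 9/2, -1, -1.
  2·σ_0 + 8·σ_1 + 2·σ_2 = 6(Δ_1 - Δ_0) = -33
  2·σ_1 + 8·σ_2 + 2·σ_3 = 6(Δ_2 - Δ_1) = 0
Natural end conditions: σ_0 = σ_3 = 0.
Solving: σ_0 = 0, σ_1 = -22/5, σ_2 = 11/10, σ_3 = 0.
On [2, 4], s(t) = 8 + 47/30·(t - 2) - 11/5·(t - 2)² + 11/24·(t - 2)³.
With (t - 2) = 2/3: s(8/3) = 3322/405.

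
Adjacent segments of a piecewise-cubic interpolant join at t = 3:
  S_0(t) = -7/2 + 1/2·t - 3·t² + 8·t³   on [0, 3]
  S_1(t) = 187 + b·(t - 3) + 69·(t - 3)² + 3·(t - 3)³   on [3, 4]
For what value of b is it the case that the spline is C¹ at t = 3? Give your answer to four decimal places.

198.5000

S_0'(t) = 1/2 - 6·t + 24·t², so S_0'(3) = 397/2. On the right, S_1'(3) = b, so b = 397/2.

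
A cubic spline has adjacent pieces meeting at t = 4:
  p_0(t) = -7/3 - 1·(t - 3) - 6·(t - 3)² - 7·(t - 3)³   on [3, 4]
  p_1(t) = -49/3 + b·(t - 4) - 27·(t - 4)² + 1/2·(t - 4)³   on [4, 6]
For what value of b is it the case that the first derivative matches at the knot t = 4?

p_0'(t) = -1 - 12·(t - 3) - 21·(t - 3)², so p_0'(4) = -34. On the right, p_1'(4) = b, so b = -34.

-34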